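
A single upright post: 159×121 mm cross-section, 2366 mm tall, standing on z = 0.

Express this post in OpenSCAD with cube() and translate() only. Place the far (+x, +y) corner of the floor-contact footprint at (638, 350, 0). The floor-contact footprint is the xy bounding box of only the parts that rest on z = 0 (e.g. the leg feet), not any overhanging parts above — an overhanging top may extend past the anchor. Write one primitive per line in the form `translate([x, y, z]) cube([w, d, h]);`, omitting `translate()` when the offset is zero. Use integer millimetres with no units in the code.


translate([479, 229, 0]) cube([159, 121, 2366]);


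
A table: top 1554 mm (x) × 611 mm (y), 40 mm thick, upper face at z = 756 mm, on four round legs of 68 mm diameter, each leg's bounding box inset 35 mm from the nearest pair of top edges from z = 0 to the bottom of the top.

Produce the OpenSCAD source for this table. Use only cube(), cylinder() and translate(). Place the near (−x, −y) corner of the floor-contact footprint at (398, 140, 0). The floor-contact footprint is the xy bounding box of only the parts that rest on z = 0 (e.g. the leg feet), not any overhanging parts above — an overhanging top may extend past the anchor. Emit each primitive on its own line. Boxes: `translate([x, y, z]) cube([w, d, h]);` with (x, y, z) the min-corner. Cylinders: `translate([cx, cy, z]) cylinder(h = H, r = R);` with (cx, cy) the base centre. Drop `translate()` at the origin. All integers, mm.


translate([363, 105, 716]) cube([1554, 611, 40]);
translate([432, 174, 0]) cylinder(h = 716, r = 34);
translate([1848, 174, 0]) cylinder(h = 716, r = 34);
translate([432, 647, 0]) cylinder(h = 716, r = 34);
translate([1848, 647, 0]) cylinder(h = 716, r = 34);


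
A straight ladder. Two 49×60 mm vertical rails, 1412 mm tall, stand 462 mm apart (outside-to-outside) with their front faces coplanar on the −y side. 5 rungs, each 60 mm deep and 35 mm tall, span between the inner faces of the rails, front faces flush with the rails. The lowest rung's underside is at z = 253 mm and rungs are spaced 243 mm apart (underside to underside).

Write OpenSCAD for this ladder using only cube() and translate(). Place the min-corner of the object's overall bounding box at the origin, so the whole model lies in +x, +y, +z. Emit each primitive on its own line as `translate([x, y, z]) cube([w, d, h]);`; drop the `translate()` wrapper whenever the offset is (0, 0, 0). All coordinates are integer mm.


cube([49, 60, 1412]);
translate([413, 0, 0]) cube([49, 60, 1412]);
translate([49, 0, 253]) cube([364, 60, 35]);
translate([49, 0, 496]) cube([364, 60, 35]);
translate([49, 0, 739]) cube([364, 60, 35]);
translate([49, 0, 982]) cube([364, 60, 35]);
translate([49, 0, 1225]) cube([364, 60, 35]);


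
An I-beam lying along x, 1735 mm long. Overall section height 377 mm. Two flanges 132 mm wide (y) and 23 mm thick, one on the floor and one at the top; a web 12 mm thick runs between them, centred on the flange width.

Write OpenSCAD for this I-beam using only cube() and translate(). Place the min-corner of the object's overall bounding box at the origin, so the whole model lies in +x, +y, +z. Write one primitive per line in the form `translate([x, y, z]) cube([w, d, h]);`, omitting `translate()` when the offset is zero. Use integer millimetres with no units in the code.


cube([1735, 132, 23]);
translate([0, 60, 23]) cube([1735, 12, 331]);
translate([0, 0, 354]) cube([1735, 132, 23]);


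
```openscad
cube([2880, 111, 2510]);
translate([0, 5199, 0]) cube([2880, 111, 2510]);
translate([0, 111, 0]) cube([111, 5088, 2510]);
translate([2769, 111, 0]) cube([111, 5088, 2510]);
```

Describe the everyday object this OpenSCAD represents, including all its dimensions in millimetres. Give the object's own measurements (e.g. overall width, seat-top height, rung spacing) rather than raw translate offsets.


The wall frame of a small rectangular building: four walls, each 2510 mm tall and 111 mm thick, enclosing a footprint 2880 mm (x) by 5310 mm (y) outside-to-outside, with no floor or roof. The front and back walls (the −y and +y sides) span the full width; the two side walls fit between them.


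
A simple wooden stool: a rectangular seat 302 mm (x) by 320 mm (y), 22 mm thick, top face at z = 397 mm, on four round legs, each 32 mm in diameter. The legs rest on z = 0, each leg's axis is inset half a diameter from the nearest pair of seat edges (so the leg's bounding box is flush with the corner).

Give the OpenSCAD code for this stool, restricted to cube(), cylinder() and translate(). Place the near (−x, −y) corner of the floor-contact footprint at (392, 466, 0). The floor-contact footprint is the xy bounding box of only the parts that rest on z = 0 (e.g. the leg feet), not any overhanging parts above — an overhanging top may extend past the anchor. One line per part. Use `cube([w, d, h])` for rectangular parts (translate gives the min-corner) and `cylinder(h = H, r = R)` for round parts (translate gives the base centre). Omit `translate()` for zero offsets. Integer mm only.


translate([392, 466, 375]) cube([302, 320, 22]);
translate([408, 482, 0]) cylinder(h = 375, r = 16);
translate([678, 482, 0]) cylinder(h = 375, r = 16);
translate([408, 770, 0]) cylinder(h = 375, r = 16);
translate([678, 770, 0]) cylinder(h = 375, r = 16);


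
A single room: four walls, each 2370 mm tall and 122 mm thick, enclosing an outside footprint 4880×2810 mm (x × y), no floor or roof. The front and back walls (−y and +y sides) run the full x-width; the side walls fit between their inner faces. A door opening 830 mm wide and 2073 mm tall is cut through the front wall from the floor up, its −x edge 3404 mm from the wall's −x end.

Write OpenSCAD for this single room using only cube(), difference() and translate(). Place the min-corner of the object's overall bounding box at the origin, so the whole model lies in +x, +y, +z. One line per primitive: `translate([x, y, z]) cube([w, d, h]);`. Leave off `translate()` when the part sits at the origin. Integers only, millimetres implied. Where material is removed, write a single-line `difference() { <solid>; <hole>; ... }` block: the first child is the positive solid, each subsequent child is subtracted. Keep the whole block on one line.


difference() { cube([4880, 122, 2370]); translate([3404, 0, 0]) cube([830, 122, 2073]); }
translate([0, 2688, 0]) cube([4880, 122, 2370]);
translate([0, 122, 0]) cube([122, 2566, 2370]);
translate([4758, 122, 0]) cube([122, 2566, 2370]);


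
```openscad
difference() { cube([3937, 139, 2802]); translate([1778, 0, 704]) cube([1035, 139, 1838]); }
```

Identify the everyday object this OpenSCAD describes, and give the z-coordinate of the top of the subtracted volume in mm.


A wall with a window opening. The window head height is 2542 mm.

A wall with a rectangular opening subtracted — a window. Sill at z = 704, opening 1838 mm tall, so the head is at 704 + 1838 = 2542 mm.


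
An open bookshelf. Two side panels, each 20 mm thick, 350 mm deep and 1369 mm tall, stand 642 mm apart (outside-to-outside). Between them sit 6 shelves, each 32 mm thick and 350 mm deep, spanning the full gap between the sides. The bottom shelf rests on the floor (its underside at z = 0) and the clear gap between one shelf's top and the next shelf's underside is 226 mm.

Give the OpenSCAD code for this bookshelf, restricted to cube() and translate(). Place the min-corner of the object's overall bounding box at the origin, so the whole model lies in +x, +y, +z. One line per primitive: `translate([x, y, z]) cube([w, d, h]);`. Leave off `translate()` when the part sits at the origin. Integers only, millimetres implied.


cube([20, 350, 1369]);
translate([622, 0, 0]) cube([20, 350, 1369]);
translate([20, 0, 0]) cube([602, 350, 32]);
translate([20, 0, 258]) cube([602, 350, 32]);
translate([20, 0, 516]) cube([602, 350, 32]);
translate([20, 0, 774]) cube([602, 350, 32]);
translate([20, 0, 1032]) cube([602, 350, 32]);
translate([20, 0, 1290]) cube([602, 350, 32]);


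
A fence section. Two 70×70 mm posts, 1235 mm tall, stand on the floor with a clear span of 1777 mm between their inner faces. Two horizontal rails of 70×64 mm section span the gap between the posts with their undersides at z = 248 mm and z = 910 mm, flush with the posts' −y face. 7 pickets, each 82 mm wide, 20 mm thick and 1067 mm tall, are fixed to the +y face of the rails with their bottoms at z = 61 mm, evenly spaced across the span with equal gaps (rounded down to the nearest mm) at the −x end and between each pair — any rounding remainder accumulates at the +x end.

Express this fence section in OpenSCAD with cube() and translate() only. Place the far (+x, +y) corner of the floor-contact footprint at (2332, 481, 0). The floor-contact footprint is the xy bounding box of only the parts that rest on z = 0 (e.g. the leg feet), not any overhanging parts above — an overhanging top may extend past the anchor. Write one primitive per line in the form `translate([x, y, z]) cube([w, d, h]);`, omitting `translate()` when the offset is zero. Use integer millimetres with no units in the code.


translate([415, 411, 0]) cube([70, 70, 1235]);
translate([2262, 411, 0]) cube([70, 70, 1235]);
translate([485, 411, 248]) cube([1777, 70, 64]);
translate([485, 411, 910]) cube([1777, 70, 64]);
translate([635, 481, 61]) cube([82, 20, 1067]);
translate([867, 481, 61]) cube([82, 20, 1067]);
translate([1099, 481, 61]) cube([82, 20, 1067]);
translate([1331, 481, 61]) cube([82, 20, 1067]);
translate([1563, 481, 61]) cube([82, 20, 1067]);
translate([1795, 481, 61]) cube([82, 20, 1067]);
translate([2027, 481, 61]) cube([82, 20, 1067]);


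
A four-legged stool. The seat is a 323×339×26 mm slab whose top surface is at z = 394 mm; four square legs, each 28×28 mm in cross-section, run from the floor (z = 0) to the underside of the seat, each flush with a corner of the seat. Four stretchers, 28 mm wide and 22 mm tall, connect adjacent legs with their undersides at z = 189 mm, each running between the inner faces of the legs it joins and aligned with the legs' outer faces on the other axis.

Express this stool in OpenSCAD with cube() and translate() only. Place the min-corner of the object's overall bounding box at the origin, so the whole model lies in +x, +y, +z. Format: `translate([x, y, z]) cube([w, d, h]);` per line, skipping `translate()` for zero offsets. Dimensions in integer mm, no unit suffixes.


translate([0, 0, 368]) cube([323, 339, 26]);
cube([28, 28, 368]);
translate([295, 0, 0]) cube([28, 28, 368]);
translate([0, 311, 0]) cube([28, 28, 368]);
translate([295, 311, 0]) cube([28, 28, 368]);
translate([28, 0, 189]) cube([267, 28, 22]);
translate([28, 311, 189]) cube([267, 28, 22]);
translate([0, 28, 189]) cube([28, 283, 22]);
translate([295, 28, 189]) cube([28, 283, 22]);


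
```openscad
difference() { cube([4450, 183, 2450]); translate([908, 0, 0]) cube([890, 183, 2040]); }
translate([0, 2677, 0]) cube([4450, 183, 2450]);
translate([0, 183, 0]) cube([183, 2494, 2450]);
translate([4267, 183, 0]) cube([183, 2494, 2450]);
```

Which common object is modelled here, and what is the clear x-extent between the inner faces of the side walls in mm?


A single room. The interior width is 4084 mm.

Four walls enclosing a rectangle with a door in the front wall — a room. Outside width 4450 minus two 183 mm walls gives 4084 mm.


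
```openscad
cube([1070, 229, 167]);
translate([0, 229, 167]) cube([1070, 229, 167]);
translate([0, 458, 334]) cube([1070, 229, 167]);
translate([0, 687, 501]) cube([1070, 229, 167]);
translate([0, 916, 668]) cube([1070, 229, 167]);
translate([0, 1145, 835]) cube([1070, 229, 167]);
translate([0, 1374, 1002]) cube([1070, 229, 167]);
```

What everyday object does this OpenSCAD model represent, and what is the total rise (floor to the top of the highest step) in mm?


A staircase. The total rise is 1169 mm.

7 identical blocks, each offset up and back from the previous — a staircase. Each step is 167 mm tall and there are 7 of them, so the total rise is 7 × 167 = 1169 mm.


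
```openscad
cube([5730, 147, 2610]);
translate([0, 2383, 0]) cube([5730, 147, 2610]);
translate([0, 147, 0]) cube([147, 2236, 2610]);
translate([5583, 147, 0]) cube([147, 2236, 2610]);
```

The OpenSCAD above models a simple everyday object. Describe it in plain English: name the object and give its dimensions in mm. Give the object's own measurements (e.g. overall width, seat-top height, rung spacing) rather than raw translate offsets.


The wall frame of a small rectangular building: four walls, each 2610 mm tall and 147 mm thick, enclosing a footprint 5730 mm (x) by 2530 mm (y) outside-to-outside, with no floor or roof. The front and back walls (the −y and +y sides) span the full width; the two side walls fit between them.


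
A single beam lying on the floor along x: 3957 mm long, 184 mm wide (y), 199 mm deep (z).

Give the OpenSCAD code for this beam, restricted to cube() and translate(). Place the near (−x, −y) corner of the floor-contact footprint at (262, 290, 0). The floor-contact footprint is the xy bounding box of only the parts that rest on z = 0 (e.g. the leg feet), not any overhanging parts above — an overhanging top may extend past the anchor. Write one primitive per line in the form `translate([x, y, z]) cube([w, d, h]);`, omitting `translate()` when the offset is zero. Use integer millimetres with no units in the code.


translate([262, 290, 0]) cube([3957, 184, 199]);


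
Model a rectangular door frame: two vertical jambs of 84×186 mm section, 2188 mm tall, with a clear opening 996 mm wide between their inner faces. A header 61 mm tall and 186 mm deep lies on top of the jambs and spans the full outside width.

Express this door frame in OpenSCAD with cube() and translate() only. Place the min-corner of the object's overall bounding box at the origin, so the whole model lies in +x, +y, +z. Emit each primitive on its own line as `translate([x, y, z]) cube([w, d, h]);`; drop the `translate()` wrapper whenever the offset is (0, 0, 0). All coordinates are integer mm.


cube([84, 186, 2188]);
translate([1080, 0, 0]) cube([84, 186, 2188]);
translate([0, 0, 2188]) cube([1164, 186, 61]);


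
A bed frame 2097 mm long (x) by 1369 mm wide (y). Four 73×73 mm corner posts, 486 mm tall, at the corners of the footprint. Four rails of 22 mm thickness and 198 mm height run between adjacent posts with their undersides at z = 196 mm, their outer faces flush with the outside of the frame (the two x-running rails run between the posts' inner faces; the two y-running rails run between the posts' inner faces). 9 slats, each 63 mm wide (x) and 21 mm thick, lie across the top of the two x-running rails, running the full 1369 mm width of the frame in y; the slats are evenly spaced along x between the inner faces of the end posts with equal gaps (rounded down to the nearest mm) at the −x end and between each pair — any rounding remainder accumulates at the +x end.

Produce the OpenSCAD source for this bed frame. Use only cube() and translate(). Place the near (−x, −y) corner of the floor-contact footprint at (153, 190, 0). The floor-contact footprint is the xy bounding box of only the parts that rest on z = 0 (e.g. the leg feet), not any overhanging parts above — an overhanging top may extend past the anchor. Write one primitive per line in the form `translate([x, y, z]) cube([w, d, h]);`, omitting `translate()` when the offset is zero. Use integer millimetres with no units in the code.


// slat z = rail_z + rail_h = 196 + 198 = 394
// slat gap = ⌊(1951 − 9·63) / 10⌋ = 138
translate([153, 190, 0]) cube([73, 73, 486]);
translate([153, 1486, 0]) cube([73, 73, 486]);
translate([2177, 190, 0]) cube([73, 73, 486]);
translate([2177, 1486, 0]) cube([73, 73, 486]);
translate([226, 190, 196]) cube([1951, 22, 198]);
translate([226, 1537, 196]) cube([1951, 22, 198]);
translate([153, 263, 196]) cube([22, 1223, 198]);
translate([2228, 263, 196]) cube([22, 1223, 198]);
translate([364, 190, 394]) cube([63, 1369, 21]);
translate([565, 190, 394]) cube([63, 1369, 21]);
translate([766, 190, 394]) cube([63, 1369, 21]);
translate([967, 190, 394]) cube([63, 1369, 21]);
translate([1168, 190, 394]) cube([63, 1369, 21]);
translate([1369, 190, 394]) cube([63, 1369, 21]);
translate([1570, 190, 394]) cube([63, 1369, 21]);
translate([1771, 190, 394]) cube([63, 1369, 21]);
translate([1972, 190, 394]) cube([63, 1369, 21]);


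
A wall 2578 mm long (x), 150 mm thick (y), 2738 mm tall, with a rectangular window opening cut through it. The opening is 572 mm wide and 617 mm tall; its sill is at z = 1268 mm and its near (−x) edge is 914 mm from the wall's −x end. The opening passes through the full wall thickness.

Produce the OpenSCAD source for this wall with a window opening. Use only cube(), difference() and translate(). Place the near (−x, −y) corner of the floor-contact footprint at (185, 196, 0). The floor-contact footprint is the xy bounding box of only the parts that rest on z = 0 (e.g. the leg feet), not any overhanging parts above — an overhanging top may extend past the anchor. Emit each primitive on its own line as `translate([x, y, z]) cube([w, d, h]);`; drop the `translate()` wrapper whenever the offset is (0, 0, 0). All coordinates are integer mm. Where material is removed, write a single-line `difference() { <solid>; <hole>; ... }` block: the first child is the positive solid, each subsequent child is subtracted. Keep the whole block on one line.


difference() { translate([185, 196, 0]) cube([2578, 150, 2738]); translate([1099, 196, 1268]) cube([572, 150, 617]); }


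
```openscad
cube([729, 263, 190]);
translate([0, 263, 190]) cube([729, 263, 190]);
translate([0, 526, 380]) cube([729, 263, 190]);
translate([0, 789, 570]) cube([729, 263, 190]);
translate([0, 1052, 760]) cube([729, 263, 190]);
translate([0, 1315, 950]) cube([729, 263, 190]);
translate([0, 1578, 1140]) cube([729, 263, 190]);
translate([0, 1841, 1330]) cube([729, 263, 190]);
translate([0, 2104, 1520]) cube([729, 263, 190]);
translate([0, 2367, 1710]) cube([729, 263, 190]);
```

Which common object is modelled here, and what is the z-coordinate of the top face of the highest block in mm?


A staircase. The total rise is 1900 mm.

10 identical blocks, each offset up and back from the previous — a staircase. Each step is 190 mm tall and there are 10 of them, so the total rise is 10 × 190 = 1900 mm.


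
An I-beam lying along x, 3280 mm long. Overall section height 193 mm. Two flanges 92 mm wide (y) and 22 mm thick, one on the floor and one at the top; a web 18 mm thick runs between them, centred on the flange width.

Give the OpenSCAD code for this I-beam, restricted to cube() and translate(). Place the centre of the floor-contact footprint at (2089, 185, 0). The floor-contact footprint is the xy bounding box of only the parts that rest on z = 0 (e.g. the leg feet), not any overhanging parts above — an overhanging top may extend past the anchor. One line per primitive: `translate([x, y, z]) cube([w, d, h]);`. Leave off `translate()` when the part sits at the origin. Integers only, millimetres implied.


translate([449, 139, 0]) cube([3280, 92, 22]);
translate([449, 176, 22]) cube([3280, 18, 149]);
translate([449, 139, 171]) cube([3280, 92, 22]);


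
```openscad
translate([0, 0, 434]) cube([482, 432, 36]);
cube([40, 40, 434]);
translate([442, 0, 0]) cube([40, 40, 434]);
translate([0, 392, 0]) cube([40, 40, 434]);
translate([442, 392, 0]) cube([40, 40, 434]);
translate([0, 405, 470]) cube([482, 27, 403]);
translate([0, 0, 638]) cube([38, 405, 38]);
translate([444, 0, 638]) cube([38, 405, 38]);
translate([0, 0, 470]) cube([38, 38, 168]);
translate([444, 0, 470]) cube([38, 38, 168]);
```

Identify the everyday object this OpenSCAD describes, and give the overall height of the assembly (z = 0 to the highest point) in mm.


A chair. The overall height is 873 mm.

A slab on four corner posts with a tall panel at the back — a chair. The seat slab sits at z = 434 with thickness 36, and the 403 mm backrest starts at the seat top, so the overall height is 434 + 36 + 403 = 873 mm.


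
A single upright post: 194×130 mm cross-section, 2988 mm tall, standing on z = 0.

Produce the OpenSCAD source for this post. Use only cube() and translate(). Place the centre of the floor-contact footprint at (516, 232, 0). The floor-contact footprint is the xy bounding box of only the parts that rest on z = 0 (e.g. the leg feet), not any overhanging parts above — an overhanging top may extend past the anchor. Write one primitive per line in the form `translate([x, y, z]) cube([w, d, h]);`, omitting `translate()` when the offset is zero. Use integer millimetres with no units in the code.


translate([419, 167, 0]) cube([194, 130, 2988]);


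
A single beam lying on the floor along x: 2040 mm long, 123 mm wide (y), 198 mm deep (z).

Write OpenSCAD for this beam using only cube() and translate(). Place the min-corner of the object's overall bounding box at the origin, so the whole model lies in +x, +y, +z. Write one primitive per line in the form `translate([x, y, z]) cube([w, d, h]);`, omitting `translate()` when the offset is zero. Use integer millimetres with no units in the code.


cube([2040, 123, 198]);


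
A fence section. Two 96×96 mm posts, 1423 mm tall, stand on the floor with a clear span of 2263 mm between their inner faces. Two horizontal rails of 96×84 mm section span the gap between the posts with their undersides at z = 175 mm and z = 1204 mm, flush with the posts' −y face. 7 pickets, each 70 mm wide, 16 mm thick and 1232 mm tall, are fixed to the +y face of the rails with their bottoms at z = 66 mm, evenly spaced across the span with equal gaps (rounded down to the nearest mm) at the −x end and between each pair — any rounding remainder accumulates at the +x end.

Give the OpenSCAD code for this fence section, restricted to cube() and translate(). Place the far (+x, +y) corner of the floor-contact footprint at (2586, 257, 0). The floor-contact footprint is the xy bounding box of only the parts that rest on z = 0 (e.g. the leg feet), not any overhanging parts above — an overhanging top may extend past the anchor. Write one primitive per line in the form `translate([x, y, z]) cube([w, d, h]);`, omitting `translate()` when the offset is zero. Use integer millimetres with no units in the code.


translate([131, 161, 0]) cube([96, 96, 1423]);
translate([2490, 161, 0]) cube([96, 96, 1423]);
translate([227, 161, 175]) cube([2263, 96, 84]);
translate([227, 161, 1204]) cube([2263, 96, 84]);
translate([448, 257, 66]) cube([70, 16, 1232]);
translate([739, 257, 66]) cube([70, 16, 1232]);
translate([1030, 257, 66]) cube([70, 16, 1232]);
translate([1321, 257, 66]) cube([70, 16, 1232]);
translate([1612, 257, 66]) cube([70, 16, 1232]);
translate([1903, 257, 66]) cube([70, 16, 1232]);
translate([2194, 257, 66]) cube([70, 16, 1232]);


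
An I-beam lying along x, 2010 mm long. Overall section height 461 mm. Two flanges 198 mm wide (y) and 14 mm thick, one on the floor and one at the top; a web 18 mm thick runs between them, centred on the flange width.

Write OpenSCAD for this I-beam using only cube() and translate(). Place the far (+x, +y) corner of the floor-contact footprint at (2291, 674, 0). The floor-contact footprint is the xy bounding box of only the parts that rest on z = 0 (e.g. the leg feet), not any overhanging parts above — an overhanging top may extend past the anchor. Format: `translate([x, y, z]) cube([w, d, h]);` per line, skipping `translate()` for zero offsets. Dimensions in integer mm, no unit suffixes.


translate([281, 476, 0]) cube([2010, 198, 14]);
translate([281, 566, 14]) cube([2010, 18, 433]);
translate([281, 476, 447]) cube([2010, 198, 14]);


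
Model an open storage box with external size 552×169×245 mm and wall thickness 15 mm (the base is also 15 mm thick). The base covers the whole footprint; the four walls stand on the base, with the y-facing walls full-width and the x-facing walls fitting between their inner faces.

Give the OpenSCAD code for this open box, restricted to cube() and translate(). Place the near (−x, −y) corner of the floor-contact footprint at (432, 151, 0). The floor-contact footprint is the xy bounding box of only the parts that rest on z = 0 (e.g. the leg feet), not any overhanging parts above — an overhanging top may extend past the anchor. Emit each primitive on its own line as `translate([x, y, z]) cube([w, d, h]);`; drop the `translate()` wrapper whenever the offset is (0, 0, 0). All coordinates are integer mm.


translate([432, 151, 0]) cube([552, 169, 15]);
translate([432, 151, 15]) cube([552, 15, 230]);
translate([432, 305, 15]) cube([552, 15, 230]);
translate([432, 166, 15]) cube([15, 139, 230]);
translate([969, 166, 15]) cube([15, 139, 230]);


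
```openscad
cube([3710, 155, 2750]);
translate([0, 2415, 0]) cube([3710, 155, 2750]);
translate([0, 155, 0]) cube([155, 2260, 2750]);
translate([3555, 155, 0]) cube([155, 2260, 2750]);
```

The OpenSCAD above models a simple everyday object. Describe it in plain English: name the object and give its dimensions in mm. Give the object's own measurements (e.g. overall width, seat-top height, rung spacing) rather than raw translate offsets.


The wall frame of a small rectangular building: four walls, each 2750 mm tall and 155 mm thick, enclosing a footprint 3710 mm (x) by 2570 mm (y) outside-to-outside, with no floor or roof. The front and back walls (the −y and +y sides) span the full width; the two side walls fit between them.


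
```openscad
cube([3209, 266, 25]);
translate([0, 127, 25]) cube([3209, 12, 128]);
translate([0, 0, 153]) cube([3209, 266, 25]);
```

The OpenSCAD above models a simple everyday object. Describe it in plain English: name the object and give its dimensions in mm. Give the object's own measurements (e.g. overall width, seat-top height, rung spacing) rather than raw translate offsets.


An I-beam lying along x, 3209 mm long. Overall section height 178 mm. Two flanges 266 mm wide (y) and 25 mm thick, one on the floor and one at the top; a web 12 mm thick runs between them, centred on the flange width.


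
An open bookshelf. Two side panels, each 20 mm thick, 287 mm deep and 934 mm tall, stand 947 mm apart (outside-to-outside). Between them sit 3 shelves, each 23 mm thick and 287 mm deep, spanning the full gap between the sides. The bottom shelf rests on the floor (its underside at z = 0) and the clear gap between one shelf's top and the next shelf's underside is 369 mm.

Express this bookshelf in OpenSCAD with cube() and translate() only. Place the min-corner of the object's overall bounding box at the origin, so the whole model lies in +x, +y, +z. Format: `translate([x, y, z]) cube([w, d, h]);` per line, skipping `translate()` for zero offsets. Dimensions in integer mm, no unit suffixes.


cube([20, 287, 934]);
translate([927, 0, 0]) cube([20, 287, 934]);
translate([20, 0, 0]) cube([907, 287, 23]);
translate([20, 0, 392]) cube([907, 287, 23]);
translate([20, 0, 784]) cube([907, 287, 23]);


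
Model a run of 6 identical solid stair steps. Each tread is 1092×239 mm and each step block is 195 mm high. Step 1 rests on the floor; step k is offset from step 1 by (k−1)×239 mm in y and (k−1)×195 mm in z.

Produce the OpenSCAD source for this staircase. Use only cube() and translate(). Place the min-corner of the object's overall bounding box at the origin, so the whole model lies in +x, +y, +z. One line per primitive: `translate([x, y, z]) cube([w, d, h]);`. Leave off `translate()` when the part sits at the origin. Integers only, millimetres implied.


cube([1092, 239, 195]);
translate([0, 239, 195]) cube([1092, 239, 195]);
translate([0, 478, 390]) cube([1092, 239, 195]);
translate([0, 717, 585]) cube([1092, 239, 195]);
translate([0, 956, 780]) cube([1092, 239, 195]);
translate([0, 1195, 975]) cube([1092, 239, 195]);


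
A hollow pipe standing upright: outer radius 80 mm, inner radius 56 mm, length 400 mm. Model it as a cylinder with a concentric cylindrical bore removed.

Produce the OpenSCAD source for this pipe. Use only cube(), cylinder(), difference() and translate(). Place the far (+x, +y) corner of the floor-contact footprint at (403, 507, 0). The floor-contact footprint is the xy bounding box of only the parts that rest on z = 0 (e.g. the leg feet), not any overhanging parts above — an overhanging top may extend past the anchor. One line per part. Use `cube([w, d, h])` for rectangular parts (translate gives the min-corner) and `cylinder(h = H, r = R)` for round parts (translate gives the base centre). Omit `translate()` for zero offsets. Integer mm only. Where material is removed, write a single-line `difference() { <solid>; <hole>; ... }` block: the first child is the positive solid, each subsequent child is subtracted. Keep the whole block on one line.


difference() { translate([323, 427, 0]) cylinder(h = 400, r = 80); translate([323, 427, 0]) cylinder(h = 400, r = 56); }


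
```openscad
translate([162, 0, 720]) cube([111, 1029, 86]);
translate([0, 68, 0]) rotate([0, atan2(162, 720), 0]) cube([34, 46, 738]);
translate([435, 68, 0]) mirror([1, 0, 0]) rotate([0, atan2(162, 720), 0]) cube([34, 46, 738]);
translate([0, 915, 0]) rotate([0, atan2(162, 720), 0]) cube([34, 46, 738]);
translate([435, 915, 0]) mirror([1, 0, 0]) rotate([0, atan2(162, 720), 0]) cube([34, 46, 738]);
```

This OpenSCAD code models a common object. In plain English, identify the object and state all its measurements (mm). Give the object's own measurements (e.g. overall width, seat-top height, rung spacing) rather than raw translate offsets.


A sawhorse. A 111×1029×86 mm beam (x, y, z) sits on two A-frame leg pairs. Each pair is two raked legs of 34×46 mm section (46 mm along y) splaying symmetrically in x. Each leg rises 720 mm vertically over 162 mm of horizontal reach and is 738 mm long along its own axis. Every leg's outer bottom edge rests on the floor and its outer top edge meets a bottom edge of the beam — the left legs (tilting toward +x) meet the beam's −x bottom edge, the right legs (their mirror images, tilting toward −x) meet its +x bottom edge — so the leg tops tuck under the beam, the beam's underside is 720 mm above the floor, and the feet are 435 mm apart outside-to-outside with the beam centred between them. The two leg pairs are set in 68 mm from either end of the beam.


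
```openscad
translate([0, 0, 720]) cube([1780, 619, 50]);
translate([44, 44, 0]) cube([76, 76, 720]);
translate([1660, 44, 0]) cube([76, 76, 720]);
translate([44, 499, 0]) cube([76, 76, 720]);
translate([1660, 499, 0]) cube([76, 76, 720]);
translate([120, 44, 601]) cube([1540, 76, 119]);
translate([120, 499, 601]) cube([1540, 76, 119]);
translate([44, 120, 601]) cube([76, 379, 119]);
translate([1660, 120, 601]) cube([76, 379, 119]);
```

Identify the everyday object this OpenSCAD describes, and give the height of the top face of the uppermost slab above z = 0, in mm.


A table. The table height is 770 mm.

A 1780×619×50 slab sits at z = 720 on four 76 mm square posts — a table. The top surface is at 720 + 50 = 770 mm.


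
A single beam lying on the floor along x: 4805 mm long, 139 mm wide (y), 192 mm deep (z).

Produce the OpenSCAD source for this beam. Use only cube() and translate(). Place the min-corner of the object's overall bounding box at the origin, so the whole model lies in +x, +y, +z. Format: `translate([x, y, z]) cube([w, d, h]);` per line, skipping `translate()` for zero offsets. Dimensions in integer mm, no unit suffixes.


cube([4805, 139, 192]);


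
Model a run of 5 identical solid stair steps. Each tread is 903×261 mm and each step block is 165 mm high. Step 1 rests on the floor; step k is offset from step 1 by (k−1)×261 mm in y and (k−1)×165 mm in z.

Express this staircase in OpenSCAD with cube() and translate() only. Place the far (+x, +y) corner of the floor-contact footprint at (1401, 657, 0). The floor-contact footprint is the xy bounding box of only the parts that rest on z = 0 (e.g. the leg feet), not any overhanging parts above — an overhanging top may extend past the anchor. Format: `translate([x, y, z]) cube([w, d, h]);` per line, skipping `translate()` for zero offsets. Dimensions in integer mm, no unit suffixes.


translate([498, 396, 0]) cube([903, 261, 165]);
translate([498, 657, 165]) cube([903, 261, 165]);
translate([498, 918, 330]) cube([903, 261, 165]);
translate([498, 1179, 495]) cube([903, 261, 165]);
translate([498, 1440, 660]) cube([903, 261, 165]);


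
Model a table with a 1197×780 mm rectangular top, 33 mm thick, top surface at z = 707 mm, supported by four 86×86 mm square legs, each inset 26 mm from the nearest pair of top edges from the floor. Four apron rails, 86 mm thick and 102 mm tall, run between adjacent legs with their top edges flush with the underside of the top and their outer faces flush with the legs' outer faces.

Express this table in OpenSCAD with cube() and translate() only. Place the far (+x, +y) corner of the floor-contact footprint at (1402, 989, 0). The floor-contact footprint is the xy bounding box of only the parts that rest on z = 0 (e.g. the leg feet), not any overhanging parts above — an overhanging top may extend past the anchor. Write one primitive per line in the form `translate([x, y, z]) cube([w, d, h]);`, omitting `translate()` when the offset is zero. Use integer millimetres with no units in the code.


translate([231, 235, 674]) cube([1197, 780, 33]);
translate([257, 261, 0]) cube([86, 86, 674]);
translate([1316, 261, 0]) cube([86, 86, 674]);
translate([257, 903, 0]) cube([86, 86, 674]);
translate([1316, 903, 0]) cube([86, 86, 674]);
translate([343, 261, 572]) cube([973, 86, 102]);
translate([343, 903, 572]) cube([973, 86, 102]);
translate([257, 347, 572]) cube([86, 556, 102]);
translate([1316, 347, 572]) cube([86, 556, 102]);


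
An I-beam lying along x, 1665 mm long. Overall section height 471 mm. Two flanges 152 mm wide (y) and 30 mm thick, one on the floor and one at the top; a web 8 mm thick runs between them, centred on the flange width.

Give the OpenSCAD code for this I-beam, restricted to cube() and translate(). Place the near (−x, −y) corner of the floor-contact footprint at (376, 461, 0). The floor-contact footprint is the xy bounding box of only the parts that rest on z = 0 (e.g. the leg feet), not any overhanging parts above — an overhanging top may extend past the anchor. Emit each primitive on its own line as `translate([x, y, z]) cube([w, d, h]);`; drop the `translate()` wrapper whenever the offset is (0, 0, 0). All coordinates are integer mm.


translate([376, 461, 0]) cube([1665, 152, 30]);
translate([376, 533, 30]) cube([1665, 8, 411]);
translate([376, 461, 441]) cube([1665, 152, 30]);


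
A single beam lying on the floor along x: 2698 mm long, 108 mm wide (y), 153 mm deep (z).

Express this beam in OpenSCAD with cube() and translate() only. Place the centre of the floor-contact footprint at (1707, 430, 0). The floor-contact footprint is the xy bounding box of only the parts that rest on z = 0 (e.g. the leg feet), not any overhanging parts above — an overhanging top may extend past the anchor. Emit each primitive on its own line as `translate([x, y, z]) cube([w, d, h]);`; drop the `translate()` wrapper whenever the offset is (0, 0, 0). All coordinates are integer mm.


translate([358, 376, 0]) cube([2698, 108, 153]);


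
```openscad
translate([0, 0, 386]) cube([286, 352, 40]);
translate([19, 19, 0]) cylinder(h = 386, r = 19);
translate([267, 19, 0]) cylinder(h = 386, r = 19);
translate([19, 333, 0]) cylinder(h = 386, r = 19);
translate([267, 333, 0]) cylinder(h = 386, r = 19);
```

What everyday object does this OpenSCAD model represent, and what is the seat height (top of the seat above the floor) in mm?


A stool. The seat height is 426 mm.

A 286×352×40 slab at z = 386 on four corner cylinders — a stool. The seat top is 386 + 40 = 426 mm.


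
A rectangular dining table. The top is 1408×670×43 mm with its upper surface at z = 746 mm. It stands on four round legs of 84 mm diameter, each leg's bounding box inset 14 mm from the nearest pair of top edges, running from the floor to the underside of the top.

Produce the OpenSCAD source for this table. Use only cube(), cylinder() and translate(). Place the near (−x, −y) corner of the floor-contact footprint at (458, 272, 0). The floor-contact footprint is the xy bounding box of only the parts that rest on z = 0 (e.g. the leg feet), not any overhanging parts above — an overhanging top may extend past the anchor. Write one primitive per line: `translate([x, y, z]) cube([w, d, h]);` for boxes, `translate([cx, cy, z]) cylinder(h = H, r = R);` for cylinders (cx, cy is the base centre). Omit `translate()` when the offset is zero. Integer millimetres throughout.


translate([444, 258, 703]) cube([1408, 670, 43]);
translate([500, 314, 0]) cylinder(h = 703, r = 42);
translate([1796, 314, 0]) cylinder(h = 703, r = 42);
translate([500, 872, 0]) cylinder(h = 703, r = 42);
translate([1796, 872, 0]) cylinder(h = 703, r = 42);


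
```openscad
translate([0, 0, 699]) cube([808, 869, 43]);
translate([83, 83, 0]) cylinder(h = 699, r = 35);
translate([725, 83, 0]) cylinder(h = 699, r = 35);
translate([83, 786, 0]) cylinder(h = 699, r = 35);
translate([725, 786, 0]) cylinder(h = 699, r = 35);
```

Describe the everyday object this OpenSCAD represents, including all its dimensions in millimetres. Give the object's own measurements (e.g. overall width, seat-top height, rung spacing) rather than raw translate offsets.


A table: top 808 mm (x) × 869 mm (y), 43 mm thick, upper face at z = 742 mm, on four round legs of 70 mm diameter, each leg's bounding box inset 48 mm from the nearest pair of top edges from z = 0 to the bottom of the top.


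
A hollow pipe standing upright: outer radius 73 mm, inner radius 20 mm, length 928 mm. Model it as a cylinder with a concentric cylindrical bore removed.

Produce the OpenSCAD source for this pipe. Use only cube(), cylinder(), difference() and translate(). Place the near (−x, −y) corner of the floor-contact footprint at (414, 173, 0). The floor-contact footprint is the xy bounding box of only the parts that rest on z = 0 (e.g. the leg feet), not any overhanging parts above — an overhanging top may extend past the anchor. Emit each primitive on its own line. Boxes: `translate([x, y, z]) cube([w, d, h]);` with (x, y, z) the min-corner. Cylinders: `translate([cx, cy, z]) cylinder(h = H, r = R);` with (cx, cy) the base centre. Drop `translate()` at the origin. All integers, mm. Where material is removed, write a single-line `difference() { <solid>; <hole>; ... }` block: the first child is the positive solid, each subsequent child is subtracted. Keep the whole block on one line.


difference() { translate([487, 246, 0]) cylinder(h = 928, r = 73); translate([487, 246, 0]) cylinder(h = 928, r = 20); }


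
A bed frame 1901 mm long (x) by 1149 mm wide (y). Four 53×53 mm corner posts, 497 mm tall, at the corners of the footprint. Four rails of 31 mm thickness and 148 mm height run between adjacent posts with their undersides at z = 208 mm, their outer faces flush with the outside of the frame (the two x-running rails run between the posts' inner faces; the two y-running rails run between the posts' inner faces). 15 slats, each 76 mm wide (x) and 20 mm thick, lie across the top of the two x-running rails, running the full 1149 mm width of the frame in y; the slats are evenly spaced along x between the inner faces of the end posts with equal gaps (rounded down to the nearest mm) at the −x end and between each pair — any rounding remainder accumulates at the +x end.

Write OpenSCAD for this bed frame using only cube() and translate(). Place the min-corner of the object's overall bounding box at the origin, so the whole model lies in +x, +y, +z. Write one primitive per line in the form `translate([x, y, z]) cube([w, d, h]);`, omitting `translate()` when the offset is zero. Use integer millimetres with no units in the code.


cube([53, 53, 497]);
translate([0, 1096, 0]) cube([53, 53, 497]);
translate([1848, 0, 0]) cube([53, 53, 497]);
translate([1848, 1096, 0]) cube([53, 53, 497]);
translate([53, 0, 208]) cube([1795, 31, 148]);
translate([53, 1118, 208]) cube([1795, 31, 148]);
translate([0, 53, 208]) cube([31, 1043, 148]);
translate([1870, 53, 208]) cube([31, 1043, 148]);
translate([93, 0, 356]) cube([76, 1149, 20]);
translate([209, 0, 356]) cube([76, 1149, 20]);
translate([325, 0, 356]) cube([76, 1149, 20]);
translate([441, 0, 356]) cube([76, 1149, 20]);
translate([557, 0, 356]) cube([76, 1149, 20]);
translate([673, 0, 356]) cube([76, 1149, 20]);
translate([789, 0, 356]) cube([76, 1149, 20]);
translate([905, 0, 356]) cube([76, 1149, 20]);
translate([1021, 0, 356]) cube([76, 1149, 20]);
translate([1137, 0, 356]) cube([76, 1149, 20]);
translate([1253, 0, 356]) cube([76, 1149, 20]);
translate([1369, 0, 356]) cube([76, 1149, 20]);
translate([1485, 0, 356]) cube([76, 1149, 20]);
translate([1601, 0, 356]) cube([76, 1149, 20]);
translate([1717, 0, 356]) cube([76, 1149, 20]);
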